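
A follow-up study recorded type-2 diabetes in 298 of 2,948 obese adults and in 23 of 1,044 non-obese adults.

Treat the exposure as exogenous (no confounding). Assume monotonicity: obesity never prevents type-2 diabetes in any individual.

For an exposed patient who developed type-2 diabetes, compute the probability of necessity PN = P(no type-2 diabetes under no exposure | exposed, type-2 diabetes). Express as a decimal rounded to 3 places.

PN ≈ 0.782

p₁ = P(outcome | exposed) = 298/2948 = 0.10109
p₀ = P(outcome | unexposed) = 23/1044 = 0.022031
Under exogeneity and monotonicity, PN = (p₁ − p₀) / p₁.
PN = (0.10109 − 0.022031) / 0.10109 = 0.079055 / 0.10109 ≈ 0.7821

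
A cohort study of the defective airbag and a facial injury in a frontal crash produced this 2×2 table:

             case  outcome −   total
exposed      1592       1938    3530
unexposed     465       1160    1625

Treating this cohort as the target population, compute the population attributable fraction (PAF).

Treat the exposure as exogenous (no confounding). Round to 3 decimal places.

p₁ = P(outcome | exposed) = 1592/3530 = 0.45099
p₀ = P(outcome | unexposed) = 465/1625 = 0.28615
Exposure prevalence π = 3530/5155 = 0.68477; overall risk P(Y=1) = 0.39903.
Under exogeneity, PAF = [P(Y=1) − p₀]/P(Y=1).
PAF = (0.39903 − 0.28615) / 0.39903 ≈ 0.2829

PAF ≈ 0.283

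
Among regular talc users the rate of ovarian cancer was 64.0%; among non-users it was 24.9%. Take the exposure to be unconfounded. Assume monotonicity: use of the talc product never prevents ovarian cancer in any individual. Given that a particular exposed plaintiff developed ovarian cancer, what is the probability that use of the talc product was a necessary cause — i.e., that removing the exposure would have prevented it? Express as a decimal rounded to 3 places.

PN ≈ 0.611

p₁ = 0.64, p₀ = 0.249.
Under exogeneity and monotonicity, PN = (p₁ − p₀) / p₁.
PN = (0.64 − 0.249) / 0.64 = 0.391 / 0.64 ≈ 0.6109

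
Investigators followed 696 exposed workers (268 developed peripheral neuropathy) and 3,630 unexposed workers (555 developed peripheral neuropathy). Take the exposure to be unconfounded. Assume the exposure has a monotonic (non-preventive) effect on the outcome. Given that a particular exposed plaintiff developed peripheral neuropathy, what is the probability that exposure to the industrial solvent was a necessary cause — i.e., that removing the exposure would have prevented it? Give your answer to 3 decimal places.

PN ≈ 0.603

p₁ = P(outcome | exposed) = 268/696 = 0.38506
p₀ = P(outcome | unexposed) = 555/3630 = 0.15289
Under exogeneity and monotonicity, PN = (p₁ − p₀) / p₁.
PN = (0.38506 − 0.15289) / 0.38506 = 0.23216 / 0.38506 ≈ 0.6029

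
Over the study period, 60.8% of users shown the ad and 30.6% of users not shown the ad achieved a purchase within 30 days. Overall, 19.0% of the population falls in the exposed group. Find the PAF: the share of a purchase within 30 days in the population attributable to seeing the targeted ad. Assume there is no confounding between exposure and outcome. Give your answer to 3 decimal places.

PAF ≈ 0.158

p₁ = 0.608, p₀ = 0.306.
Overall risk P(Y=1) = π·p₁ + (1−π)·p₀ = 0.19×0.608 + 0.81×0.306 = 0.36338.
Under exogeneity, PAF = [P(Y=1) − p₀] / P(Y=1).
PAF = (0.36338 − 0.306) / 0.36338 ≈ 0.1579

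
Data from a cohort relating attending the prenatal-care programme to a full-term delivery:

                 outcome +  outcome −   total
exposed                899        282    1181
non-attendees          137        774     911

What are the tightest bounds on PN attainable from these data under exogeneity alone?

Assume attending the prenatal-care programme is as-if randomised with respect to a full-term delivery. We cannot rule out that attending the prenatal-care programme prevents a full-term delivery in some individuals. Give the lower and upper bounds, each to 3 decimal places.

0.802 ≤ PN ≤ 1.000

p₁ = P(outcome | exposed) = 899/1181 = 0.76122
p₀ = P(outcome | unexposed) = 137/911 = 0.15038
Under exogeneity alone the bounds on PN are max{0,(p₁−p₀)/p₁} ≤ PN ≤ min{1,(1−p₀)/p₁}.
  lower = (p₁ − p₀)/p₁ = 0.61084 / 0.76122 ≈ 0.8024
  upper = min{1, (1 − p₀)/p₁} = 0.84962 / 0.76122 ≈ 1.1161 → capped at 1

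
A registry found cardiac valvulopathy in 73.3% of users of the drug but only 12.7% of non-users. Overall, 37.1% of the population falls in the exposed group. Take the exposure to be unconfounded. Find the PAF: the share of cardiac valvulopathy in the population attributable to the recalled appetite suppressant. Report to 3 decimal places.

PAF ≈ 0.639

p₁ = 0.733, p₀ = 0.127.
Overall risk P(Y=1) = π·p₁ + (1−π)·p₀ = 0.371×0.733 + 0.629×0.127 = 0.35183.
Under exogeneity, PAF = [P(Y=1) − p₀] / P(Y=1).
PAF = (0.35183 − 0.127) / 0.35183 ≈ 0.6390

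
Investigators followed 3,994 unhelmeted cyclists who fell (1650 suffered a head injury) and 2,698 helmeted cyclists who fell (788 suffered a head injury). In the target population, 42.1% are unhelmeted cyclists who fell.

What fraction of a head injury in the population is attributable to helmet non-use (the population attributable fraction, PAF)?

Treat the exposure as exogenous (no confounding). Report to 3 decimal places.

PAF ≈ 0.149

p₁ = P(outcome | exposed) = 1650/3994 = 0.41312
p₀ = P(outcome | unexposed) = 788/2698 = 0.29207
Overall risk P(Y=1) = π·p₁ + (1−π)·p₀ = 0.421×0.41312 + 0.579×0.29207 = 0.34303.
Under exogeneity, PAF = [P(Y=1) − p₀] / P(Y=1).
PAF = (0.34303 − 0.29207) / 0.34303 ≈ 0.1486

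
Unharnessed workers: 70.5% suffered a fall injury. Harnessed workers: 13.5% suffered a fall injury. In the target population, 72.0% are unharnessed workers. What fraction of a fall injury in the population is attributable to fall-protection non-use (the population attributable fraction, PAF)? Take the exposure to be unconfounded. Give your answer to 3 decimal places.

PAF ≈ 0.752

p₁ = 0.705, p₀ = 0.135.
Overall risk P(Y=1) = π·p₁ + (1−π)·p₀ = 0.72×0.705 + 0.28×0.135 = 0.5454.
Under exogeneity, PAF = [P(Y=1) − p₀] / P(Y=1).
PAF = (0.5454 − 0.135) / 0.5454 ≈ 0.7525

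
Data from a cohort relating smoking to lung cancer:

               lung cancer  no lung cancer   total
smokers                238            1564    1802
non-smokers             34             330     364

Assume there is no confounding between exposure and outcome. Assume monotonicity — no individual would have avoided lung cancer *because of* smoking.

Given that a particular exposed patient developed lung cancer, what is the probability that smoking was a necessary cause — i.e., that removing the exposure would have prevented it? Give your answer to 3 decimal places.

p₁ = P(outcome | exposed) = 238/1802 = 0.13208
p₀ = P(outcome | unexposed) = 34/364 = 0.093407
Under exogeneity and monotonicity, PN = (p₁ − p₀) / p₁.
PN = (0.13208 − 0.093407) / 0.13208 = 0.038669 / 0.13208 ≈ 0.2928

PN ≈ 0.293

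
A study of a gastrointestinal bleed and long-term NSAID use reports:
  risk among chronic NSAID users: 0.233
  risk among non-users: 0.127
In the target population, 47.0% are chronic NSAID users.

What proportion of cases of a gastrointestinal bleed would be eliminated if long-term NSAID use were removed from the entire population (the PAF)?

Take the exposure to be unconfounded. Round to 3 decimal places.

PAF ≈ 0.282

Let p₁ = 0.233, p₀ = 0.127.
Overall risk P(Y=1) = π·p₁ + (1−π)·p₀ = 0.47×0.233 + 0.53×0.127 = 0.17682.
Under exogeneity, PAF = [P(Y=1) − p₀] / P(Y=1).
PAF = (0.17682 − 0.127) / 0.17682 ≈ 0.2818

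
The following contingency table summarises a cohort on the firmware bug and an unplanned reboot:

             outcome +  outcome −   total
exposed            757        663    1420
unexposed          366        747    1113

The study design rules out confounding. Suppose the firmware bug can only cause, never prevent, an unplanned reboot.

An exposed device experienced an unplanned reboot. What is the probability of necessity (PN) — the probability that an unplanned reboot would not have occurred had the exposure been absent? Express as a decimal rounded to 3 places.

PN ≈ 0.383

p₁ = P(outcome | exposed) = 757/1420 = 0.5331
p₀ = P(outcome | unexposed) = 366/1113 = 0.32884
Under exogeneity and monotonicity, PN = (p₁ − p₀)/p₁.
PN = (0.5331 − 0.32884) / 0.5331 ≈ 0.3832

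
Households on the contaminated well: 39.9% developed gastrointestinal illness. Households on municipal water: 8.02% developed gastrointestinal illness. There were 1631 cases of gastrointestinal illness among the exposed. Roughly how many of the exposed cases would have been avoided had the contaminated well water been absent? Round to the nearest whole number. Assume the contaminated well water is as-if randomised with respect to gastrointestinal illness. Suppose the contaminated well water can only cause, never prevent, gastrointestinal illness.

about 1303 cases

p₁ = 0.399, p₀ = 0.0802.
PN = (p₁ − p₀)/p₁ = (0.399 − 0.0802) / 0.399 ≈ 0.79900.
Attributable cases ≈ PN × (exposed cases) = 0.79900 × 1631 ≈ 1303.16.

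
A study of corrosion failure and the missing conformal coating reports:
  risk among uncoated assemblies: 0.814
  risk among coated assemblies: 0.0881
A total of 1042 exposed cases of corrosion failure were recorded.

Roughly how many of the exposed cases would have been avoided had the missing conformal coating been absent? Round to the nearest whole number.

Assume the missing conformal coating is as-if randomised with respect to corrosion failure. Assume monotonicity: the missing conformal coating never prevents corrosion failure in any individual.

Let p₁ = 0.814, p₀ = 0.0881.
PN = (p₁ − p₀)/p₁ = (0.814 − 0.0881) / 0.814 ≈ 0.89177.
Attributable cases ≈ PN × (exposed cases) = 0.89177 × 1042 ≈ 929.22.

about 929 cases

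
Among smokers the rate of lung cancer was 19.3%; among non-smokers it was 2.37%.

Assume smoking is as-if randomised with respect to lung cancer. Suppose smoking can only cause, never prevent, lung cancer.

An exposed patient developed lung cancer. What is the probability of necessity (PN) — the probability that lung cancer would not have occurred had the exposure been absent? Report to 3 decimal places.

PN ≈ 0.877

p₁ = 0.193, p₀ = 0.0237.
Under exogeneity and monotonicity, PN = (p₁ − p₀) / p₁.
PN = (0.193 − 0.0237) / 0.193 = 0.1693 / 0.193 ≈ 0.8772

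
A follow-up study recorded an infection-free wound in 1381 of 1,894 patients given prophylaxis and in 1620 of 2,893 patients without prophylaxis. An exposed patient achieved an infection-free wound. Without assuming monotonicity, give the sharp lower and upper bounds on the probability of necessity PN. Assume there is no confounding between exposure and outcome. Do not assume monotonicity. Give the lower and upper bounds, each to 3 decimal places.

p₁ = P(outcome | exposed) = 1381/1894 = 0.72914
p₀ = P(outcome | unexposed) = 1620/2893 = 0.55997
Under exogeneity alone the bounds on PN are max{0,(p₁−p₀)/p₁} ≤ PN ≤ min{1,(1−p₀)/p₁}.
  lower = (p₁ − p₀)/p₁ = 0.16917 / 0.72914 ≈ 0.2320
  upper = min{1, (1 − p₀)/p₁} = 0.44003 / 0.72914 ≈ 0.6035

0.232 ≤ PN ≤ 0.603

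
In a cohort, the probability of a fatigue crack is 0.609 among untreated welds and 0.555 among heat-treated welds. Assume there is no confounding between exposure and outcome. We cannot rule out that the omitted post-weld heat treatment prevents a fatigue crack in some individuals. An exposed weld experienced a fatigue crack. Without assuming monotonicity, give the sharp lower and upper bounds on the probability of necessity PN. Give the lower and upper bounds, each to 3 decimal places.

0.089 ≤ PN ≤ 0.731

Let p₁ = 0.609, p₀ = 0.555.
Under exogeneity alone the bounds on PN are max{0,(p₁−p₀)/p₁} ≤ PN ≤ min{1,(1−p₀)/p₁}.
  lower = (p₁ − p₀)/p₁ = 0.054 / 0.609 ≈ 0.0887
  upper = min{1, (1 − p₀)/p₁} = 0.445 / 0.609 ≈ 0.7307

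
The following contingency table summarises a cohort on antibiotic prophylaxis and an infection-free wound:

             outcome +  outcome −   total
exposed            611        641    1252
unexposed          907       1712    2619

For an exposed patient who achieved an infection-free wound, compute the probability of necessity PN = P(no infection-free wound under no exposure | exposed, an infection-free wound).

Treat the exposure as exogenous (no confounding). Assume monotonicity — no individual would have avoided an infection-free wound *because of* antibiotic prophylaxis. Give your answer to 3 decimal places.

PN ≈ 0.290

p₁ = P(outcome | exposed) = 611/1252 = 0.48802
p₀ = P(outcome | unexposed) = 907/2619 = 0.34632
Under exogeneity and monotonicity, PN = (p₁ − p₀)/p₁.
PN = (0.48802 − 0.34632) / 0.48802 ≈ 0.2904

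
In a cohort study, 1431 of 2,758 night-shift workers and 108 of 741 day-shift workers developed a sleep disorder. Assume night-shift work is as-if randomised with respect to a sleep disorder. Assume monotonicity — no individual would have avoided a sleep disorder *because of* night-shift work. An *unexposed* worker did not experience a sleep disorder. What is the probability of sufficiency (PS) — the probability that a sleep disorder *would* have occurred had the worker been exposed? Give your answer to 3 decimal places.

p₁ = P(outcome | exposed) = 1431/2758 = 0.51885
p₀ = P(outcome | unexposed) = 108/741 = 0.14575
Under exogeneity and monotonicity, PS = (p₁ − p₀) / (1 − p₀).
PS = (0.51885 − 0.14575) / (1 − 0.14575) = 0.37311 / 0.85425 ≈ 0.4368

PS ≈ 0.437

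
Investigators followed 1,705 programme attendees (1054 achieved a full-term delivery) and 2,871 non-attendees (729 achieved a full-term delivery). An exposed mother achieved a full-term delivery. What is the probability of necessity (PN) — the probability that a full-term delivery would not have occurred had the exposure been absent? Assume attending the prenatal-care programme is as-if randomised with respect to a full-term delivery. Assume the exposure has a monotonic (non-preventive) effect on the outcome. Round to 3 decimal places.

p₁ = P(outcome | exposed) = 1054/1705 = 0.61818
p₀ = P(outcome | unexposed) = 729/2871 = 0.25392
Under exogeneity and monotonicity, PN = (p₁ − p₀) / p₁.
PN = (0.61818 − 0.25392) / 0.61818 = 0.36426 / 0.61818 ≈ 0.5892

PN ≈ 0.589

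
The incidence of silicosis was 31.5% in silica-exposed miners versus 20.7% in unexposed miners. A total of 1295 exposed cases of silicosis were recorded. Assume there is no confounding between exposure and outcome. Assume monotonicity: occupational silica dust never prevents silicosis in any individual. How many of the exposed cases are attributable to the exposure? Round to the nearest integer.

about 444 cases

p₁ = 0.315, p₀ = 0.207.
PN = (p₁ − p₀)/p₁ = (0.315 − 0.207) / 0.315 ≈ 0.34286.
Attributable cases ≈ PN × (exposed cases) = 0.34286 × 1295 ≈ 444.00.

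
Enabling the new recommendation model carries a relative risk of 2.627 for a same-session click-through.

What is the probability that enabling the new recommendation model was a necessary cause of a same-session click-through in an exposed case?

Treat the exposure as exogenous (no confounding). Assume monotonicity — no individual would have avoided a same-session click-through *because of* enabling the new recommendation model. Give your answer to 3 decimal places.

PN ≈ 0.619

Under exogeneity and monotonicity, PN = (RR − 1) / RR = 1 − 1/RR.
PN = (2.627 − 1) / 2.627 = 1.627 / 2.627 ≈ 0.6193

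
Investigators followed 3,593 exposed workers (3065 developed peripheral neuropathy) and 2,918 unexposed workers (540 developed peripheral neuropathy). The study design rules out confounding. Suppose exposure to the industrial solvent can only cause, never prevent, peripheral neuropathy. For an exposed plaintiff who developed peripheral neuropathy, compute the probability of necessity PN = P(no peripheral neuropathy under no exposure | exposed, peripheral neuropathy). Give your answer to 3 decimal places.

PN ≈ 0.783

p₁ = P(outcome | exposed) = 3065/3593 = 0.85305
p₀ = P(outcome | unexposed) = 540/2918 = 0.18506
Under exogeneity and monotonicity, PN = (p₁ − p₀) / p₁.
PN = (0.85305 − 0.18506) / 0.85305 = 0.66799 / 0.85305 ≈ 0.7831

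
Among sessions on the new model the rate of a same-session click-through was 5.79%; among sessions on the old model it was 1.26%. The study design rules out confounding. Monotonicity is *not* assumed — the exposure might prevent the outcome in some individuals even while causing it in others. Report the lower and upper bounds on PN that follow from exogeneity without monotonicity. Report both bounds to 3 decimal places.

p₁ = 0.0579, p₀ = 0.0126.
Under exogeneity alone the bounds on PN are max{0,(p₁−p₀)/p₁} ≤ PN ≤ min{1,(1−p₀)/p₁}.
  lower = (p₁ − p₀)/p₁ = 0.0453 / 0.0579 ≈ 0.7824
  upper = min{1, (1 − p₀)/p₁} = 0.9874 / 0.0579 ≈ 17.0535 → capped at 1

0.782 ≤ PN ≤ 1.000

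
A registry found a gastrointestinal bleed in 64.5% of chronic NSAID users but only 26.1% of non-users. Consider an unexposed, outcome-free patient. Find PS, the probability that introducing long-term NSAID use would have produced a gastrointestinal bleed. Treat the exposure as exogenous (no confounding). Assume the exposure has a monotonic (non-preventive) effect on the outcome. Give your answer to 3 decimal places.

p₁ = 0.645, p₀ = 0.261.
Under exogeneity and monotonicity, PS = (p₁ − p₀) / (1 − p₀).
PS = (0.645 − 0.261) / (1 − 0.261) = 0.384 / 0.739 ≈ 0.5196

PS ≈ 0.520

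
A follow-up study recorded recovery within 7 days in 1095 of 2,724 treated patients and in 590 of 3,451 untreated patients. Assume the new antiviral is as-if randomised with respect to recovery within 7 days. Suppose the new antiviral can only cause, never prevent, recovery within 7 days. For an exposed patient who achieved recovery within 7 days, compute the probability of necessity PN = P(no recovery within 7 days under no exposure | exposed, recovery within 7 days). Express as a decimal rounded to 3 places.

p₁ = P(outcome | exposed) = 1095/2724 = 0.40198
p₀ = P(outcome | unexposed) = 590/3451 = 0.17096
Under exogeneity and monotonicity, PN = (p₁ − p₀) / p₁.
PN = (0.40198 − 0.17096) / 0.40198 = 0.23102 / 0.40198 ≈ 0.5747

PN ≈ 0.575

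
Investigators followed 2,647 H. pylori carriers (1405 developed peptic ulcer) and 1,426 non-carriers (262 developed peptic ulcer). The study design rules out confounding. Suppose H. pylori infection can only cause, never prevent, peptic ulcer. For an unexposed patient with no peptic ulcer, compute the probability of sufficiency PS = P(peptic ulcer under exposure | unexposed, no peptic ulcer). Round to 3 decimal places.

PS ≈ 0.425

p₁ = P(outcome | exposed) = 1405/2647 = 0.53079
p₀ = P(outcome | unexposed) = 262/1426 = 0.18373
Under exogeneity and monotonicity, PS = (p₁ − p₀) / (1 − p₀).
PS = (0.53079 − 0.18373) / (1 − 0.18373) = 0.34706 / 0.81627 ≈ 0.4252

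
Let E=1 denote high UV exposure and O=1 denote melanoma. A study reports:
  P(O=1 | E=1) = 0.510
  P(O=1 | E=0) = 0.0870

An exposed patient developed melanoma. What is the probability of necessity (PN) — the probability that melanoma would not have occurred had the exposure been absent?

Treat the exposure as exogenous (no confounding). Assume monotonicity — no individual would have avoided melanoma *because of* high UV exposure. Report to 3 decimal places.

Let p₁ = 0.51, p₀ = 0.087.
Under exogeneity and monotonicity, PN = (p₁ − p₀) / p₁.
PN = (0.51 − 0.087) / 0.51 = 0.423 / 0.51 ≈ 0.8294

PN ≈ 0.829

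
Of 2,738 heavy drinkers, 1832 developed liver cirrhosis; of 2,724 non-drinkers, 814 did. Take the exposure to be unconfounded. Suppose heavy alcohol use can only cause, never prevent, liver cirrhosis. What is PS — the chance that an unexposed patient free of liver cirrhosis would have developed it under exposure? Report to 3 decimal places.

PS ≈ 0.528

p₁ = P(outcome | exposed) = 1832/2738 = 0.6691
p₀ = P(outcome | unexposed) = 814/2724 = 0.29883
Under exogeneity and monotonicity, PS = (p₁ − p₀) / (1 − p₀).
PS = (0.6691 − 0.29883) / (1 − 0.29883) = 0.37028 / 0.70117 ≈ 0.5281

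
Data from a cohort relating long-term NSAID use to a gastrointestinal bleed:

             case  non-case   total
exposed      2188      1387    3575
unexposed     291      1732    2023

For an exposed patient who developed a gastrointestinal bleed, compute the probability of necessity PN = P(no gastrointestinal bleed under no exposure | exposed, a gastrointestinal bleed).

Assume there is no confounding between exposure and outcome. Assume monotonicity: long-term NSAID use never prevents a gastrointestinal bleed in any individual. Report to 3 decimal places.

p₁ = P(outcome | exposed) = 2188/3575 = 0.61203
p₀ = P(outcome | unexposed) = 291/2023 = 0.14385
Under exogeneity and monotonicity, PN = (p₁ − p₀)/p₁.
PN = (0.61203 − 0.14385) / 0.61203 ≈ 0.7650

PN ≈ 0.765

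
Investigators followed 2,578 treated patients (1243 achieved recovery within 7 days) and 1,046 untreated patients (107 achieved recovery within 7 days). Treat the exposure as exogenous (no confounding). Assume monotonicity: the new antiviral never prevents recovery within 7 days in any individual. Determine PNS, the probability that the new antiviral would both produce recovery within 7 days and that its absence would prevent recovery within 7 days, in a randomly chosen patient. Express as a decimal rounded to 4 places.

PNS ≈ 0.3799

p₁ = P(outcome | exposed) = 1243/2578 = 0.48216
p₀ = P(outcome | unexposed) = 107/1046 = 0.10229
Under exogeneity and monotonicity, PNS = p₁ − p₀.
PNS = 0.48216 − 0.10229 = 0.37986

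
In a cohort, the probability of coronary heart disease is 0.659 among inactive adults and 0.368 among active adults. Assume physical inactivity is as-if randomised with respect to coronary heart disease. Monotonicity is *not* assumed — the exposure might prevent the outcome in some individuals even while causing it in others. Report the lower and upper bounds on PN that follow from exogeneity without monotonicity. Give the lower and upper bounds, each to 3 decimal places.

Let p₁ = 0.659, p₀ = 0.368.
Under exogeneity alone the bounds on PN are max{0,(p₁−p₀)/p₁} ≤ PN ≤ min{1,(1−p₀)/p₁}.
  lower = (p₁ − p₀)/p₁ = 0.291 / 0.659 ≈ 0.4416
  upper = min{1, (1 − p₀)/p₁} = 0.632 / 0.659 ≈ 0.9590

0.442 ≤ PN ≤ 0.959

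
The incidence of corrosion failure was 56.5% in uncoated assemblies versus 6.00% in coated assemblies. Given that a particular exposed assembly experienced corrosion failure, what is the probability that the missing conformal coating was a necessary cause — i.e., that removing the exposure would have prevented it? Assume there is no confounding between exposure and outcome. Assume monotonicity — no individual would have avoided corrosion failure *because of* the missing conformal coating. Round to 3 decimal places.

PN ≈ 0.894

p₁ = 0.565, p₀ = 0.06.
Under exogeneity and monotonicity, PN = (p₁ − p₀) / p₁.
PN = (0.565 − 0.06) / 0.565 = 0.505 / 0.565 ≈ 0.8938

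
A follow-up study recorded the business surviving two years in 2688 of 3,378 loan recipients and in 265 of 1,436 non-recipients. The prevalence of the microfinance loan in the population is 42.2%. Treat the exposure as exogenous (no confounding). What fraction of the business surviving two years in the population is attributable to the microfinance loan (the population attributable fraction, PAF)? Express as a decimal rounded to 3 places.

PAF ≈ 0.583

p₁ = P(outcome | exposed) = 2688/3378 = 0.79574
p₀ = P(outcome | unexposed) = 265/1436 = 0.18454
Overall risk P(Y=1) = π·p₁ + (1−π)·p₀ = 0.422×0.79574 + 0.578×0.18454 = 0.44247.
Under exogeneity, PAF = [P(Y=1) − p₀] / P(Y=1).
PAF = (0.44247 − 0.18454) / 0.44247 ≈ 0.5829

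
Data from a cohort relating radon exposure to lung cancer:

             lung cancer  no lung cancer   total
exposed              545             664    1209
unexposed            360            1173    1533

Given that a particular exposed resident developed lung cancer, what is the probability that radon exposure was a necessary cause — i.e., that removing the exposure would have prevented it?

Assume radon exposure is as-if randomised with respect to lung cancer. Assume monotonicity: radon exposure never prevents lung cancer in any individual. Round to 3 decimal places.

p₁ = P(outcome | exposed) = 545/1209 = 0.45079
p₀ = P(outcome | unexposed) = 360/1533 = 0.23483
Under exogeneity and monotonicity, PN = (p₁ − p₀) / p₁.
PN = (0.45079 − 0.23483) / 0.45079 = 0.21595 / 0.45079 ≈ 0.4791

PN ≈ 0.479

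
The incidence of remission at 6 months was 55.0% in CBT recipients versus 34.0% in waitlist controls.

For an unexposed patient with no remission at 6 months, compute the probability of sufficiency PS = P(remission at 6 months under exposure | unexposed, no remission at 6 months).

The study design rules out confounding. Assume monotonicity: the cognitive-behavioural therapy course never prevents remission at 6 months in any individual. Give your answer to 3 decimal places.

PS ≈ 0.318

p₁ = 0.55, p₀ = 0.34.
Under exogeneity and monotonicity, PS = (p₁ − p₀) / (1 − p₀).
PS = (0.55 − 0.34) / (1 − 0.34) = 0.21 / 0.66 ≈ 0.3182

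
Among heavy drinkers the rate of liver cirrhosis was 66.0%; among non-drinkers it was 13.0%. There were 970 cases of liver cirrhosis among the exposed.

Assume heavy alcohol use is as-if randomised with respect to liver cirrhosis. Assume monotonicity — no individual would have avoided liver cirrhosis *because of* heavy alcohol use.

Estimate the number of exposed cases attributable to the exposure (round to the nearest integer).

p₁ = 0.66, p₀ = 0.13.
PN = (p₁ − p₀)/p₁ = (0.66 − 0.13) / 0.66 ≈ 0.80303.
Attributable cases ≈ PN × (exposed cases) = 0.80303 × 970 ≈ 778.94.

about 779 cases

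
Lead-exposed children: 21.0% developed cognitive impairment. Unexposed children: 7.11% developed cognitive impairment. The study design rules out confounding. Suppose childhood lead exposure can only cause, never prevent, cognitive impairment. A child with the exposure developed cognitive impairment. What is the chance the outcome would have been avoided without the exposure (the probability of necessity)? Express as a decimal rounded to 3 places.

PN ≈ 0.661

p₁ = 0.21, p₀ = 0.0711.
Under exogeneity and monotonicity, PN = (p₁ − p₀) / p₁.
PN = (0.21 − 0.0711) / 0.21 = 0.1389 / 0.21 ≈ 0.6614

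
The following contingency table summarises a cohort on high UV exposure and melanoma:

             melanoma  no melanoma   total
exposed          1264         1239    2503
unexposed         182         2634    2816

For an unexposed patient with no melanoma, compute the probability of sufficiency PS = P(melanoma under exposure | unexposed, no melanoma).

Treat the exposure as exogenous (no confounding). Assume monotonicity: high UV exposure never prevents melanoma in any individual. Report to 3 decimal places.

PS ≈ 0.471

p₁ = P(outcome | exposed) = 1264/2503 = 0.50499
p₀ = P(outcome | unexposed) = 182/2816 = 0.064631
Under exogeneity and monotonicity, PS = (p₁ − p₀)/(1 − p₀).
PS = (0.50499 − 0.064631) / 0.93537 ≈ 0.4708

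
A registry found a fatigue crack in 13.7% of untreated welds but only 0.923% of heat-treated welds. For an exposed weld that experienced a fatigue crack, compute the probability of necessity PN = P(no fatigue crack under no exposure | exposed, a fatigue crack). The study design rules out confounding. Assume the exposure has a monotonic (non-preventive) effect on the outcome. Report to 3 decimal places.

p₁ = 0.137, p₀ = 0.00923.
Under exogeneity and monotonicity, PN = (p₁ − p₀) / p₁.
PN = (0.137 − 0.00923) / 0.137 = 0.12777 / 0.137 ≈ 0.9326

PN ≈ 0.933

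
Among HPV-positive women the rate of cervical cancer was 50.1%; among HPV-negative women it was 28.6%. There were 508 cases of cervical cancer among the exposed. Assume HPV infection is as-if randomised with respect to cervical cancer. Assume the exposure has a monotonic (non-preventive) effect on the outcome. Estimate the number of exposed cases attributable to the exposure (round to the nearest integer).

p₁ = 0.501, p₀ = 0.286.
PN = (p₁ − p₀)/p₁ = (0.501 − 0.286) / 0.501 ≈ 0.42914.
Attributable cases ≈ PN × (exposed cases) = 0.42914 × 508 ≈ 218.00.

about 218 cases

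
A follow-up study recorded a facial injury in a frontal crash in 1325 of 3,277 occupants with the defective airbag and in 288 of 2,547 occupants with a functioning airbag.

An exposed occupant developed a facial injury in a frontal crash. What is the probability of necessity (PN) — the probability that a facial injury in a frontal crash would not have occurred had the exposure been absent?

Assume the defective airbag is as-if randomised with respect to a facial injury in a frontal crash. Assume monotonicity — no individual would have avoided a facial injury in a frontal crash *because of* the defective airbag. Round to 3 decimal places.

PN ≈ 0.720

p₁ = P(outcome | exposed) = 1325/3277 = 0.40433
p₀ = P(outcome | unexposed) = 288/2547 = 0.11307
Under exogeneity and monotonicity, PN = (p₁ − p₀) / p₁.
PN = (0.40433 − 0.11307) / 0.40433 = 0.29126 / 0.40433 ≈ 0.7203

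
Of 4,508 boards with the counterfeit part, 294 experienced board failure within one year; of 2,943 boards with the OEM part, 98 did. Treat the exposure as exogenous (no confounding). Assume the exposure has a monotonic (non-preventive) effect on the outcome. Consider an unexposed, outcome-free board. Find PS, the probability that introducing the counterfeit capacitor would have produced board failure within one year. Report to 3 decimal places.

PS ≈ 0.033

p₁ = P(outcome | exposed) = 294/4508 = 0.065217
p₀ = P(outcome | unexposed) = 98/2943 = 0.033299
Under exogeneity and monotonicity, PS = (p₁ − p₀) / (1 − p₀).
PS = (0.065217 − 0.033299) / (1 − 0.033299) = 0.031918 / 0.9667 ≈ 0.0330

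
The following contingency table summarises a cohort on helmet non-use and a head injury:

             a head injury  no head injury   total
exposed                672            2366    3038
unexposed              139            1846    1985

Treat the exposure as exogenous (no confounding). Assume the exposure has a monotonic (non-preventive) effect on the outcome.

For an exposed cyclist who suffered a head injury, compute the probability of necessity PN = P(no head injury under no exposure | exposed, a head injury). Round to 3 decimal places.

p₁ = P(outcome | exposed) = 672/3038 = 0.2212
p₀ = P(outcome | unexposed) = 139/1985 = 0.070025
Under exogeneity and monotonicity, PN = (p₁ − p₀)/p₁.
PN = (0.2212 − 0.070025) / 0.2212 ≈ 0.6834

PN ≈ 0.683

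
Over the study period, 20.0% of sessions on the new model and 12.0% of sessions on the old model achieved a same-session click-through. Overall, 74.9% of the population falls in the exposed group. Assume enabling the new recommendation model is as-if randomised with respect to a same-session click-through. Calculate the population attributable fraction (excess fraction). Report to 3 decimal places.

p₁ = 0.2, p₀ = 0.12.
Overall risk P(Y=1) = π·p₁ + (1−π)·p₀ = 0.749×0.2 + 0.251×0.12 = 0.17992.
Under exogeneity, PAF = [P(Y=1) − p₀] / P(Y=1).
PAF = (0.17992 − 0.12) / 0.17992 ≈ 0.3330

PAF ≈ 0.333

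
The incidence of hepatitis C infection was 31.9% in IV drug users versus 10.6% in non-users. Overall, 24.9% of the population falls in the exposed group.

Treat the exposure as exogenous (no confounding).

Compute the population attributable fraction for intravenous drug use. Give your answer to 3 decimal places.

PAF ≈ 0.333

p₁ = 0.319, p₀ = 0.106.
Overall risk P(Y=1) = π·p₁ + (1−π)·p₀ = 0.249×0.319 + 0.751×0.106 = 0.15904.
Under exogeneity, PAF = [P(Y=1) − p₀] / P(Y=1).
PAF = (0.15904 − 0.106) / 0.15904 ≈ 0.3335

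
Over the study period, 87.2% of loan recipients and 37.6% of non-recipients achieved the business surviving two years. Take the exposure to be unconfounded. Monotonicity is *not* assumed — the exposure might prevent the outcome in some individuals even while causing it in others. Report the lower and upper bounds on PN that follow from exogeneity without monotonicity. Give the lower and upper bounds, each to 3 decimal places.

0.569 ≤ PN ≤ 0.716

p₁ = 0.872, p₀ = 0.376.
Under exogeneity alone the bounds on PN are max{0,(p₁−p₀)/p₁} ≤ PN ≤ min{1,(1−p₀)/p₁}.
  lower = (p₁ − p₀)/p₁ = 0.496 / 0.872 ≈ 0.5688
  upper = min{1, (1 − p₀)/p₁} = 0.624 / 0.872 ≈ 0.7156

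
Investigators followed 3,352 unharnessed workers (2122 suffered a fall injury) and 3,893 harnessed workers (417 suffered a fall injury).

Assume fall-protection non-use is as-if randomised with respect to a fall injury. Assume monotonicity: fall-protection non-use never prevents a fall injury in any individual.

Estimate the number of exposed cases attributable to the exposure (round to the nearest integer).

about 1763 cases

p₁ = P(outcome | exposed) = 2122/3352 = 0.63305
p₀ = P(outcome | unexposed) = 417/3893 = 0.10712
PN = (p₁ − p₀)/p₁ = (0.63305 − 0.10712) / 0.63305 ≈ 0.83080.
Attributable cases ≈ PN × (exposed cases) = 0.83080 × 2122 ≈ 1762.95.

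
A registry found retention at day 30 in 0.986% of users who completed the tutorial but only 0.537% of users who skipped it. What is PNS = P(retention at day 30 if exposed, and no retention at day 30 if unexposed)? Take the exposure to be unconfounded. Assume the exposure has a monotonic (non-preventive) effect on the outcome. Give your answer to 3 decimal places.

PNS ≈ 0.004

p₁ = 0.00986, p₀ = 0.00537.
Under exogeneity and monotonicity, PNS = p₁ − p₀.
PNS = 0.00986 − 0.00537 = 0.00449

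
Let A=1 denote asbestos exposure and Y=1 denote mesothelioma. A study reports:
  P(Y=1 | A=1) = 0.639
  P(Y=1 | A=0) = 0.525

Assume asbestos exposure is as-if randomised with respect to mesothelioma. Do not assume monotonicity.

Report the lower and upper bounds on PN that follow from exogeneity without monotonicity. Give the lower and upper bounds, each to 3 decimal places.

0.178 ≤ PN ≤ 0.743

Let p₁ = 0.639, p₀ = 0.525.
Under exogeneity alone the bounds on PN are max{0,(p₁−p₀)/p₁} ≤ PN ≤ min{1,(1−p₀)/p₁}.
  lower = (p₁ − p₀)/p₁ = 0.114 / 0.639 ≈ 0.1784
  upper = min{1, (1 − p₀)/p₁} = 0.475 / 0.639 ≈ 0.7433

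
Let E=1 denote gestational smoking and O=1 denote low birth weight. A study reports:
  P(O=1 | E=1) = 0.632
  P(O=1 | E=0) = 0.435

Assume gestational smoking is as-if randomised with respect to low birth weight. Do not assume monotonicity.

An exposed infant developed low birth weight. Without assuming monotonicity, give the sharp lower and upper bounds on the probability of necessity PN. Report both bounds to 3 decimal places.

0.312 ≤ PN ≤ 0.894

Let p₁ = 0.632, p₀ = 0.435.
Under exogeneity alone the bounds on PN are max{0,(p₁−p₀)/p₁} ≤ PN ≤ min{1,(1−p₀)/p₁}.
  lower = (p₁ − p₀)/p₁ = 0.197 / 0.632 ≈ 0.3117
  upper = min{1, (1 − p₀)/p₁} = 0.565 / 0.632 ≈ 0.8940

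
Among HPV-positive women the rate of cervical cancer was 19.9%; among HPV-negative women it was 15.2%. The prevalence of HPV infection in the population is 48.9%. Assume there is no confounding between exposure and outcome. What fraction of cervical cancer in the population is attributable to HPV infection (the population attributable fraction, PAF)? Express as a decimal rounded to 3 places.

p₁ = 0.199, p₀ = 0.152.
Overall risk P(Y=1) = π·p₁ + (1−π)·p₀ = 0.489×0.199 + 0.511×0.152 = 0.17498.
Under exogeneity, PAF = [P(Y=1) − p₀] / P(Y=1).
PAF = (0.17498 − 0.152) / 0.17498 ≈ 0.1313

PAF ≈ 0.131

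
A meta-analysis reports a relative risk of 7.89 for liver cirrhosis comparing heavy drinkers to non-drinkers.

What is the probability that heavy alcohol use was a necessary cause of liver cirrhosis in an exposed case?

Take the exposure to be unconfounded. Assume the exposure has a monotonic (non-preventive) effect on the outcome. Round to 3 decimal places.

PN ≈ 0.873

Under exogeneity and monotonicity, PN = (RR − 1) / RR = 1 − 1/RR.
PN = (7.89 − 1) / 7.89 = 6.89 / 7.89 ≈ 0.8733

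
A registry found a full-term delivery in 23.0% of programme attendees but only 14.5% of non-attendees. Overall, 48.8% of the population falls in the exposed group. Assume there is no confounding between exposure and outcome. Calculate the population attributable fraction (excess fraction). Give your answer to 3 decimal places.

PAF ≈ 0.222

p₁ = 0.23, p₀ = 0.145.
Overall risk P(Y=1) = π·p₁ + (1−π)·p₀ = 0.488×0.23 + 0.512×0.145 = 0.18648.
Under exogeneity, PAF = [P(Y=1) − p₀] / P(Y=1).
PAF = (0.18648 − 0.145) / 0.18648 ≈ 0.2224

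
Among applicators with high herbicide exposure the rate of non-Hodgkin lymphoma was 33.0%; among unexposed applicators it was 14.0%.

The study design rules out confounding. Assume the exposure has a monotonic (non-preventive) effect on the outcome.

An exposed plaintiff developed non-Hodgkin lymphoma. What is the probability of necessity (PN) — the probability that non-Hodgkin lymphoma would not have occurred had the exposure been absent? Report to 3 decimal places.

PN ≈ 0.576

p₁ = 0.33, p₀ = 0.14.
Under exogeneity and monotonicity, PN = (p₁ − p₀) / p₁.
PN = (0.33 − 0.14) / 0.33 = 0.19 / 0.33 ≈ 0.5758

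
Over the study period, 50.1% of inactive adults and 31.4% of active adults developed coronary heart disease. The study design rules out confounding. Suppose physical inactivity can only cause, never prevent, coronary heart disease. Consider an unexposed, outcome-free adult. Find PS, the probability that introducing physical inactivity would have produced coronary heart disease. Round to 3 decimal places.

PS ≈ 0.273

p₁ = 0.501, p₀ = 0.314.
Under exogeneity and monotonicity, PS = (p₁ − p₀) / (1 − p₀).
PS = (0.501 − 0.314) / (1 − 0.314) = 0.187 / 0.686 ≈ 0.2726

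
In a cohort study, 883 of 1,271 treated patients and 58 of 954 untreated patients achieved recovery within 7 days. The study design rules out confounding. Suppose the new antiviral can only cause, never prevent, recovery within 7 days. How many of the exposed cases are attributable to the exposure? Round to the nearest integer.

p₁ = P(outcome | exposed) = 883/1271 = 0.69473
p₀ = P(outcome | unexposed) = 58/954 = 0.060797
PN = (p₁ − p₀)/p₁ = (0.69473 − 0.060797) / 0.69473 ≈ 0.91249.
Attributable cases ≈ PN × (exposed cases) = 0.91249 × 883 ≈ 805.73.

about 806 cases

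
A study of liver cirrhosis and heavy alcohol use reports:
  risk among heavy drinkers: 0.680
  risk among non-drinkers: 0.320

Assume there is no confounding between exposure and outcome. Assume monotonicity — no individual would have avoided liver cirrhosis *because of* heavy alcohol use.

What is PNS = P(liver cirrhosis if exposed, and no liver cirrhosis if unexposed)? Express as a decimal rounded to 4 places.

Let p₁ = 0.68, p₀ = 0.32.
Under exogeneity and monotonicity, PNS = p₁ − p₀.
PNS = 0.68 − 0.32 = 0.36

PNS ≈ 0.3600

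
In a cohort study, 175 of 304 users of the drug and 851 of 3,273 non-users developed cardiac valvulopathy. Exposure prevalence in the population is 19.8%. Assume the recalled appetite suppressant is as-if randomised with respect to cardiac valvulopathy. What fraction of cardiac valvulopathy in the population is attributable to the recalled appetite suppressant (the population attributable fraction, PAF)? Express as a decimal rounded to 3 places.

PAF ≈ 0.194

p₁ = P(outcome | exposed) = 175/304 = 0.57566
p₀ = P(outcome | unexposed) = 851/3273 = 0.26001
Overall risk P(Y=1) = π·p₁ + (1−π)·p₀ = 0.198×0.57566 + 0.802×0.26001 = 0.32251.
Under exogeneity, PAF = [P(Y=1) − p₀] / P(Y=1).
PAF = (0.32251 − 0.26001) / 0.32251 ≈ 0.1938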